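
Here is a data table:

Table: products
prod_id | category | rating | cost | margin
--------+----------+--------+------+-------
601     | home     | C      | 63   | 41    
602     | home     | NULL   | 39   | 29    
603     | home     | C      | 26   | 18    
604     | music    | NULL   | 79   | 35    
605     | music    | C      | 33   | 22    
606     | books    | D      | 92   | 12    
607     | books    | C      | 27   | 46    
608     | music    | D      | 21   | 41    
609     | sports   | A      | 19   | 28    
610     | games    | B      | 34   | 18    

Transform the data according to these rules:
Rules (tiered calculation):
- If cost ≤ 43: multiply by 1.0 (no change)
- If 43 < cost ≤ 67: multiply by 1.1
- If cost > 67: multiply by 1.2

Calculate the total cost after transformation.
473.5

Step 1: Tier 1 (cost ≤ 43): 7 records, sum = 199 × 1.0 = 199.0
Step 2: Tier 2 (43 < cost ≤ 67): 1 records, sum = 63 × 1.1 = 69.3
Step 3: Tier 3 (cost > 67): 2 records, sum = 171 × 1.2 = 205.2
Step 4: Final sum = 199.0 + 69.3 + 205.2 = 473.5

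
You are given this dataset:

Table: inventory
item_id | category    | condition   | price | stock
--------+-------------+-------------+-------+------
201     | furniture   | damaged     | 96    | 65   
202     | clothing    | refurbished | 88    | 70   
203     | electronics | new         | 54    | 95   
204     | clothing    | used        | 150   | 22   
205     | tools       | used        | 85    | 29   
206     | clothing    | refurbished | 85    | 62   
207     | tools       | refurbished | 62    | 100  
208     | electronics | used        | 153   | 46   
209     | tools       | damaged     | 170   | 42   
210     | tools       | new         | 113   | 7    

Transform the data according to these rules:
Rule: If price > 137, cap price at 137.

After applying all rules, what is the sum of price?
994

Step 1: 3 records have price > 137
Step 2: These records originally summed to 473
Step 3: After capping: 3 × 137 = 411
Step 4: Unaffected records sum: 583
Step 5: Final sum = 411 + 583 = 994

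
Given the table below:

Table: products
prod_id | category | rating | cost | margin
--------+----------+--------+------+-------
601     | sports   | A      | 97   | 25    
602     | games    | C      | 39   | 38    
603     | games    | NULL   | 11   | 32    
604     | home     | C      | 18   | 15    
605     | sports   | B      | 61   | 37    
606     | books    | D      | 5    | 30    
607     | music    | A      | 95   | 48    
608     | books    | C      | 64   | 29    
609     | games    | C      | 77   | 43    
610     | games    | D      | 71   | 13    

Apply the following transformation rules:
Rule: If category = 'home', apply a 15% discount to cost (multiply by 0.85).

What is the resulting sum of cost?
535.3

Step 1: Records with category = 'home' have total cost = 18
Step 2: Apply multiplier: 18 × 0.85 = 15.3
Step 3: Other records total: 520
Step 4: Final sum = 15.3 + 520 = 535.3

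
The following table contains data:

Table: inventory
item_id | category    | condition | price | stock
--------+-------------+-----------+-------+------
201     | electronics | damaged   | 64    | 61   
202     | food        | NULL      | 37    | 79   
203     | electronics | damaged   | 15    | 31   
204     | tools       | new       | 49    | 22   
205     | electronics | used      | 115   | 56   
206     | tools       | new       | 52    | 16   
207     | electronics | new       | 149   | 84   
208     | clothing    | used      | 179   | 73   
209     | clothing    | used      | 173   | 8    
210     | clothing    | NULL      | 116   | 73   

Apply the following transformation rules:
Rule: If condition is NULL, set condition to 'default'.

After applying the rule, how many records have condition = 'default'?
2

Step 1: Count records where condition IS NULL
Step 2: Found 2 records with NULL condition
Step 3: These records will have condition set to 'default'
Step 4: Records already having condition = 'default': 0
Step 5: Answer: 2 + 0 = 2 records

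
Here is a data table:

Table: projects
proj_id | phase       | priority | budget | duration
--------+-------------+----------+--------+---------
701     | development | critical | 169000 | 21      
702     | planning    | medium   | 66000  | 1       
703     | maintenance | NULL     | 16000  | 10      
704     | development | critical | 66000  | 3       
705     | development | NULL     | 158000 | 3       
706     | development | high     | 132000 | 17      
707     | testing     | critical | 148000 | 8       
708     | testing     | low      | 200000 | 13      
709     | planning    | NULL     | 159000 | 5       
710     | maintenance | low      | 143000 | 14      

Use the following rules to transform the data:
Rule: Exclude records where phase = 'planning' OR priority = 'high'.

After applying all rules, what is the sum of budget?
900000

Step 1: Find records where phase = 'planning' OR priority = 'high'
Step 2: 3 records match, summing to 357000
Step 3: Original sum: 1257000
Step 4: Remaining sum = 1257000 - 357000 = 900000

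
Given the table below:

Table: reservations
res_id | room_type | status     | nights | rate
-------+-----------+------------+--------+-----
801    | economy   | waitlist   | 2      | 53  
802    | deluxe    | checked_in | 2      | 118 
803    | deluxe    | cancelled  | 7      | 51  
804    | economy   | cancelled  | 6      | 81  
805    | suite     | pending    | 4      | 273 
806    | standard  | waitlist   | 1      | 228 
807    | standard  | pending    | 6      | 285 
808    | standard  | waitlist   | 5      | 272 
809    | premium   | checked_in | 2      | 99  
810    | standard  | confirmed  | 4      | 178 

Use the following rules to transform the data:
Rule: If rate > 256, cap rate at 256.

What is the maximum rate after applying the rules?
256

Step 1: Original maximum rate = 285
Step 2: Apply cap at 256
Step 3: 3 records had rate > 256 and were capped
Step 4: Maximum after transformation = 256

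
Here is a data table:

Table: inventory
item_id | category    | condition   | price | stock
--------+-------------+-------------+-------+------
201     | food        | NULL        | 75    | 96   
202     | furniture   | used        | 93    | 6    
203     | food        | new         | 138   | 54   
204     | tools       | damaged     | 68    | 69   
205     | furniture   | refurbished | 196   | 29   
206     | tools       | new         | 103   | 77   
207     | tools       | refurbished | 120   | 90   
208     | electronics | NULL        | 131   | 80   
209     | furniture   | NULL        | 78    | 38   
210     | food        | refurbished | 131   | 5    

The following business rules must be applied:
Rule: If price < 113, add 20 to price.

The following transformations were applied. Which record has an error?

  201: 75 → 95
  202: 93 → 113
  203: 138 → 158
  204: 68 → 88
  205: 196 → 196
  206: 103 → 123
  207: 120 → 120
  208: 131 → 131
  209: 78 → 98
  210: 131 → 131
Record 203 has an error. The correct transformed value should be 138, not 158.

Step 1: Check each record against the rule
Step 2: Record 203 has price = 138
Step 3: Since 138 >= 113, the bonus should not have been applied
Step 4: Correct value = 138, but claimed value = 158
Conclusion: Record 203 has the error.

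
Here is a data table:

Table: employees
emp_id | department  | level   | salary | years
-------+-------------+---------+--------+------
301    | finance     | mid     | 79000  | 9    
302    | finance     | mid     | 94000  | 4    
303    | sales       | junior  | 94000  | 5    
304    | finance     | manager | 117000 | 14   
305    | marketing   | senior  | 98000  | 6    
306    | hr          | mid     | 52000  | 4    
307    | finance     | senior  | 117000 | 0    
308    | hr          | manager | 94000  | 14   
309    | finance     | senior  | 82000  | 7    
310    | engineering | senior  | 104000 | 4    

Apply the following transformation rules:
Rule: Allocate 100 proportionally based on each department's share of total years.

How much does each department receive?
engineering: 5.97, finance: 50.75, hr: 26.87, marketing: 8.96, sales: 7.46

Step 1: Calculate total years = 67
Step 2: Calculate each department's proportion:
  engineering: 4/67 = 5.97% → 5.97
  finance: 34/67 = 50.75% → 50.75
  hr: 18/67 = 26.87% → 26.87
  marketing: 6/67 = 8.96% → 8.96
  sales: 5/67 = 7.46% → 7.46
Step 3: Verify: sum of allocations ≈ 100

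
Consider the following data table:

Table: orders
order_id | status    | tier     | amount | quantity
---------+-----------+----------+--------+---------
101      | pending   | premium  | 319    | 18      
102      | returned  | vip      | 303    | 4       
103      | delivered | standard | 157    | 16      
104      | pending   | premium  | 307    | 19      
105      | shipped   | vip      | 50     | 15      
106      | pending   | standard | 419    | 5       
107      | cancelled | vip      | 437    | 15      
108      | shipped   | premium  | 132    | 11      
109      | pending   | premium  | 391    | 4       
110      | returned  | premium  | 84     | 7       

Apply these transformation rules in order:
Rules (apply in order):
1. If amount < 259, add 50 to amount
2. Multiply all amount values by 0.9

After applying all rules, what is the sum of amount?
2519.1

Step 1: Apply Rule 1 - Add 50 to records with amount < 259
  - 4 records affected: 423 + (4 × 50) = 623
  - Unaffected records: 2176
  - Sum after Rule 1: 2799
Step 2: Apply Rule 2 - Multiply all by 0.9
  - 2799 × 0.9 = 2519.1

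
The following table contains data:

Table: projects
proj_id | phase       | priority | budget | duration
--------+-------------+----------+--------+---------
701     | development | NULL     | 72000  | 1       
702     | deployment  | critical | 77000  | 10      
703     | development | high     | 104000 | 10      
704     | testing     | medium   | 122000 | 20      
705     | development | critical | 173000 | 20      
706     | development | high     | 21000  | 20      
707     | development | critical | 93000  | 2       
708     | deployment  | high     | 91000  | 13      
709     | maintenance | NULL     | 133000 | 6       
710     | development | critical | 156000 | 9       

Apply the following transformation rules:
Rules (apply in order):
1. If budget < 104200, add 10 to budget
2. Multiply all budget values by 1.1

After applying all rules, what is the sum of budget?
1146266.0

Step 1: Apply Rule 1 - Add 10 to records with budget < 104200
  - 6 records affected: 458000 + (6 × 10) = 458060
  - Unaffected records: 584000
  - Sum after Rule 1: 1042060
Step 2: Apply Rule 2 - Multiply all by 1.1
  - 1042060 × 1.1 = 1146266.0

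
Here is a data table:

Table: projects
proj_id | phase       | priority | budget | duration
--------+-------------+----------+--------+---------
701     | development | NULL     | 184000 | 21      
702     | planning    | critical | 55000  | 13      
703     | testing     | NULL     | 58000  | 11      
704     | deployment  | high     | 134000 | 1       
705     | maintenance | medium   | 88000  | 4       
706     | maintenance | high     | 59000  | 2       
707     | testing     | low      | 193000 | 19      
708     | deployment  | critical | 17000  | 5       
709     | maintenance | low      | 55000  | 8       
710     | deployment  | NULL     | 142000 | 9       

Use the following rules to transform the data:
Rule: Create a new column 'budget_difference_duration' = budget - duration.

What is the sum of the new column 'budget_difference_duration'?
984907

Step 1: For each record, compute budget - duration
Example calculations:
  184000 - 21 = 183979
  55000 - 13 = 54987
  58000 - 11 = 57989
  ...
Step 2: Sum all derived values
Step 3: Total = 984907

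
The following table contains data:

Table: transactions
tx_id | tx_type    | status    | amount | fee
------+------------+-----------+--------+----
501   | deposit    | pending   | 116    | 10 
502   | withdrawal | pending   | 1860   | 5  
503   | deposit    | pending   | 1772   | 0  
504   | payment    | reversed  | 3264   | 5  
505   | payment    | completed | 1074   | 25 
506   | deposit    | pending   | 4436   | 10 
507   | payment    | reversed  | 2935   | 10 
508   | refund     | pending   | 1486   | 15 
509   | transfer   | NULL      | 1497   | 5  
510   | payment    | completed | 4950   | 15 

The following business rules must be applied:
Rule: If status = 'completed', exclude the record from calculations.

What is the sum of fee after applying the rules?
60

Step 1: Identify records where status = 'completed'
Step 2: The excluded records sum to 40
Step 3: Original total fee = 100
Step 4: Remaining total = 100 - 40 = 60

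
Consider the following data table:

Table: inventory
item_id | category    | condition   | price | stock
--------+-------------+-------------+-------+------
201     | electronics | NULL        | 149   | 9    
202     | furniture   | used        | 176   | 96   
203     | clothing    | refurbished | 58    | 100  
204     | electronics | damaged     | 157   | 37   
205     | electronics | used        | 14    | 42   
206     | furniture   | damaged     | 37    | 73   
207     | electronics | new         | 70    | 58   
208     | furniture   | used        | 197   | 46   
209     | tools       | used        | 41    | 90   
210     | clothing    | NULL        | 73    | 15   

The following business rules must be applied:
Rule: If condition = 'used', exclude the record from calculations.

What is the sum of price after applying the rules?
544

Step 1: Identify records where condition = 'used'
Step 2: The excluded records sum to 428
Step 3: Original total price = 972
Step 4: Remaining total = 972 - 428 = 544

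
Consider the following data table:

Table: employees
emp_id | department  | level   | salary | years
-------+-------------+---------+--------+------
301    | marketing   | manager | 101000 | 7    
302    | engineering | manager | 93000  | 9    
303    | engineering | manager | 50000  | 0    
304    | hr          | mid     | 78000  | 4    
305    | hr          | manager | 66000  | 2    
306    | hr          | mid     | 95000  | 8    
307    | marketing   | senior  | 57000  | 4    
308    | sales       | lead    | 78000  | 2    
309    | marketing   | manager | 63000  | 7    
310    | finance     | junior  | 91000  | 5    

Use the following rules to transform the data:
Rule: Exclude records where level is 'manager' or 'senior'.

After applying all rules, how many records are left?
4

Step 1: Count records to exclude
  - 5 (manager) + 1 (senior) = 6 records
Step 2: Total records: 10
Step 3: Remaining = 10 - 6 = 4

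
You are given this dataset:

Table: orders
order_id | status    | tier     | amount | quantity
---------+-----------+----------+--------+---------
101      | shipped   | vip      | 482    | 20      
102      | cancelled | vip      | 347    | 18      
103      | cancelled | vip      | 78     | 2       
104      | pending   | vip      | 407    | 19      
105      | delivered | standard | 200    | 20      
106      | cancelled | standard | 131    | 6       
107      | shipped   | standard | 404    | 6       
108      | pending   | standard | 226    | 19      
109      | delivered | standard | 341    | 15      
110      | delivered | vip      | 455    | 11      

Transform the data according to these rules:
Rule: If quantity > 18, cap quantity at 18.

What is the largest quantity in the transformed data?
18

Step 1: Original maximum quantity = 20
Step 2: Apply cap at 18
Step 3: 4 records had quantity > 18 and were capped
Step 4: Maximum after transformation = 18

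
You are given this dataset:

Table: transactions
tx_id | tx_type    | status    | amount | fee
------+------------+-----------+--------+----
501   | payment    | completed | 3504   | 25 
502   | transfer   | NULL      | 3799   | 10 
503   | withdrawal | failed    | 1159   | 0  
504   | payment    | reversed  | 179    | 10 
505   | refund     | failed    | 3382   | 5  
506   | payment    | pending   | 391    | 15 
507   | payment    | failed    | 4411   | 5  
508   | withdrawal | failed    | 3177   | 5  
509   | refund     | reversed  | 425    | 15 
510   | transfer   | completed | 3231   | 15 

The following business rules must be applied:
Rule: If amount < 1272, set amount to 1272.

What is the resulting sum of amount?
26592

Step 1: 4 records have amount < 1272
Step 2: These records originally summed to 2154
Step 3: After setting to minimum: 4 × 1272 = 5088
Step 4: Unaffected records sum: 21504
Step 5: Final sum = 5088 + 21504 = 26592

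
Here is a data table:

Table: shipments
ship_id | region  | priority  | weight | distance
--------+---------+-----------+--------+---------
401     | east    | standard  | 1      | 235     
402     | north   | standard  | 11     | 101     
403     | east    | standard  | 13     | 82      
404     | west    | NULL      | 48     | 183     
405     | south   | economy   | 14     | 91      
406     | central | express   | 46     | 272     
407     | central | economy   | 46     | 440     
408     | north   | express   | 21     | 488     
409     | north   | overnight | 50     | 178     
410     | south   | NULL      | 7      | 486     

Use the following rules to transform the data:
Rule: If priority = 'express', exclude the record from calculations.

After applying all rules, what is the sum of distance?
1796

Step 1: Identify records where priority = 'express'
Step 2: The excluded records sum to 760
Step 3: Original total distance = 2556
Step 4: Remaining total = 2556 - 760 = 1796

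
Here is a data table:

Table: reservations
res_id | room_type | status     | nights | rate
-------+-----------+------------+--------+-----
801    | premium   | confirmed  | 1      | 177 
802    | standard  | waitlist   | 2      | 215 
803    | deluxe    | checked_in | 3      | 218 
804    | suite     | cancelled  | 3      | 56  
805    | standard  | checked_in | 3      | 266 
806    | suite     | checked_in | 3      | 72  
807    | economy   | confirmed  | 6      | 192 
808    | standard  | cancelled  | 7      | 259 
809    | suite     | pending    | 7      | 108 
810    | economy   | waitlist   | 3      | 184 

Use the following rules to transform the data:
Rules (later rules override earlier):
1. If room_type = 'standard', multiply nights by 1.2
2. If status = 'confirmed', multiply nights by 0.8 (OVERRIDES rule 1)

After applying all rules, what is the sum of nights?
39.0

Step 1: Rule 2 takes priority for records with status = 'confirmed'
  - 2 records: 7 × 0.8 = 5.6
Step 2: Rule 1 applies to remaining records with room_type = 'standard'
  - 3 records: 12 × 1.2 = 14.4
Step 3: Other records unchanged: 19
Step 4: Final sum = 5.6 + 14.4 + 19 = 39.0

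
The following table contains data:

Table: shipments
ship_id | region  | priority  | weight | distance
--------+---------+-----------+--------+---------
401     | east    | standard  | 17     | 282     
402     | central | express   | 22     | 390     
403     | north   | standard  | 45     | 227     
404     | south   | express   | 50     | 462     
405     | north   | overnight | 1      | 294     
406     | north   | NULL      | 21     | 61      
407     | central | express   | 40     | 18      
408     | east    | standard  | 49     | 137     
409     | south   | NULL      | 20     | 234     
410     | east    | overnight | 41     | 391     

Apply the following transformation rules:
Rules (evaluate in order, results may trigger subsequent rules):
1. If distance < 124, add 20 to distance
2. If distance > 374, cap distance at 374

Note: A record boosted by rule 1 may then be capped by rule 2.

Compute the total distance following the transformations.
2415

Step 1: Apply rule 1 to records with distance < 124
  - 2 records get bonus of 20
  - Of these, 0 records then exceed 374 and get capped
Step 2: Apply rule 2 to records with distance > 374
  - 3 records (original) are capped
Step 3: Calculate final sum = 2415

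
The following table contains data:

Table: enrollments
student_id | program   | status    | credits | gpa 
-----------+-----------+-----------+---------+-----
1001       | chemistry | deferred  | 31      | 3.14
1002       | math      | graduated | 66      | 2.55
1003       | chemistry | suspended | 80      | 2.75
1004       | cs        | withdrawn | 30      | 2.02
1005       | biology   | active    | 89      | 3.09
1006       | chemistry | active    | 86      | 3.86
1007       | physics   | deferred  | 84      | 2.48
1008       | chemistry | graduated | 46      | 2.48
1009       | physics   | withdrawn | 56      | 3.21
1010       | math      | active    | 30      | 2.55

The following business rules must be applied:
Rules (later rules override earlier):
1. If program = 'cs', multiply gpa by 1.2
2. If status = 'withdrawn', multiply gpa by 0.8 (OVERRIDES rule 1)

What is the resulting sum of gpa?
27.08

Step 1: Rule 2 takes priority for records with status = 'withdrawn'
  - 2 records: 5.23 × 0.8 = 4.18
Step 2: Rule 1 applies to remaining records with program = 'cs'
  - 0 records: 0 × 1.2 = 0.0
Step 3: Other records unchanged: 22.9
Step 4: Final sum = 4.18 + 0.0 + 22.9 = 27.08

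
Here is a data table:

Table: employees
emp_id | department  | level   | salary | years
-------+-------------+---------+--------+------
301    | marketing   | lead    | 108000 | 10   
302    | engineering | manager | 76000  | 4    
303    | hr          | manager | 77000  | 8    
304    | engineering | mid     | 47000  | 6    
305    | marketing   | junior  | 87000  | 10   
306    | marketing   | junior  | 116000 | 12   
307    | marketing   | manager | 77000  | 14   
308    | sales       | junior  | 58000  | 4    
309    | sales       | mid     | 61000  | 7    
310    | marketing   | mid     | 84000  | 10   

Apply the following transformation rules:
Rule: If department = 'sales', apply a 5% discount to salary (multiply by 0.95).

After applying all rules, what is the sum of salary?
785050.0

Step 1: Records with department = 'sales' have total salary = 119000
Step 2: Apply multiplier: 119000 × 0.95 = 113050.0
Step 3: Other records total: 672000
Step 4: Final sum = 113050.0 + 672000 = 785050.0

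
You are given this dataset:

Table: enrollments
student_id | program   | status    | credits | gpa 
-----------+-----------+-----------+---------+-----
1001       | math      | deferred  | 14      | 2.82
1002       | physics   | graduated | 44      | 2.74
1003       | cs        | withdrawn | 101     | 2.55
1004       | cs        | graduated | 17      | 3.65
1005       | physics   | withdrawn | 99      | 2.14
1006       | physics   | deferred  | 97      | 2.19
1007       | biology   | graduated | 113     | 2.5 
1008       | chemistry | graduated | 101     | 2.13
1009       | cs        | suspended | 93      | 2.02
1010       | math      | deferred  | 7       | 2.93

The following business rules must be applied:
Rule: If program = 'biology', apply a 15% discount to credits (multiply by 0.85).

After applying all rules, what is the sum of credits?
669.05

Step 1: Records with program = 'biology' have total credits = 113
Step 2: Apply multiplier: 113 × 0.85 = 96.05
Step 3: Other records total: 573
Step 4: Final sum = 96.05 + 573 = 669.05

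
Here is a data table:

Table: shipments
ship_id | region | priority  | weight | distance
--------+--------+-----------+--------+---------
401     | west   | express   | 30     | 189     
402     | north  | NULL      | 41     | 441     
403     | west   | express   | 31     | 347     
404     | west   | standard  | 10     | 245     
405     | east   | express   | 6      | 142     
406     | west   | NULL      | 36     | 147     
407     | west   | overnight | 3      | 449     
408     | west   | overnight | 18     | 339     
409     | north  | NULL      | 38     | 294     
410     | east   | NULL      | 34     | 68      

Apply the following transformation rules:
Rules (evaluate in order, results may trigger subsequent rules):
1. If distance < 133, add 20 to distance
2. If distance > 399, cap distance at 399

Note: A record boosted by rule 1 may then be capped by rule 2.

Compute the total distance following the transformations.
2589

Step 1: Apply rule 1 to records with distance < 133
  - 1 records get bonus of 20
  - Of these, 0 records then exceed 399 and get capped
Step 2: Apply rule 2 to records with distance > 399
  - 2 records (original) are capped
Step 3: Calculate final sum = 2589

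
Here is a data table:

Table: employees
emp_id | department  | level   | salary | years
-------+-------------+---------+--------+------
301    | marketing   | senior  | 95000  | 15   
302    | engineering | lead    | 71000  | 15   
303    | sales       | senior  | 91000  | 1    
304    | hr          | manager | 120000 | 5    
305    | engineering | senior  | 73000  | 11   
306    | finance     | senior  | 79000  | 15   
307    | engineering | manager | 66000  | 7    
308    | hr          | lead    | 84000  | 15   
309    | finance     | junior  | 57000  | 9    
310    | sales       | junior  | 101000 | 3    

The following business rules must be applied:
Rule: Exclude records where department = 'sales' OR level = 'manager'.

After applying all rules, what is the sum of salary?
459000

Step 1: Find records where department = 'sales' OR level = 'manager'
Step 2: 4 records match, summing to 378000
Step 3: Original sum: 837000
Step 4: Remaining sum = 837000 - 378000 = 459000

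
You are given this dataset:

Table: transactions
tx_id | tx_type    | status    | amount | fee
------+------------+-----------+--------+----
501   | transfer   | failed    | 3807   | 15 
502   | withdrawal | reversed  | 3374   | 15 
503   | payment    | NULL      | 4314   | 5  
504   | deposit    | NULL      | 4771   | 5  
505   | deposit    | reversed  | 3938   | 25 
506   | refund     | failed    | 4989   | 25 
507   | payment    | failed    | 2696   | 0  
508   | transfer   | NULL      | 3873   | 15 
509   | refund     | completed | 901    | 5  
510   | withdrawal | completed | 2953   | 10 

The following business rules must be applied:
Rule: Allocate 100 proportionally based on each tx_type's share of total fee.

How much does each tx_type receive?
deposit: 25.0, payment: 4.17, refund: 25.0, transfer: 25.0, withdrawal: 20.83

Step 1: Calculate total fee = 120
Step 2: Calculate each tx_type's proportion:
  deposit: 30/120 = 25.00% → 25.0
  payment: 5/120 = 4.17% → 4.17
  refund: 30/120 = 25.00% → 25.0
  transfer: 30/120 = 25.00% → 25.0
  withdrawal: 25/120 = 20.83% → 20.83
Step 3: Verify: sum of allocations ≈ 100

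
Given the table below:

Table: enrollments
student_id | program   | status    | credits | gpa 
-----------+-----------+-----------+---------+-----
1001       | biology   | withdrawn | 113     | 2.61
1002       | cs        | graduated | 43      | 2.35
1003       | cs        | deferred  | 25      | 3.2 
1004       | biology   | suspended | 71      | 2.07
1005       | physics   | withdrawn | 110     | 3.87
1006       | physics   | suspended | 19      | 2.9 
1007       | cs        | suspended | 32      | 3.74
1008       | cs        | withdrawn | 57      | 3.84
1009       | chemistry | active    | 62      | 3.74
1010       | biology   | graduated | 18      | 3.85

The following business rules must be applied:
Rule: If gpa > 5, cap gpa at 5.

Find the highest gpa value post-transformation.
3.87

Step 1: Original maximum gpa = 3.87
Step 2: Check cap of 5 against maximum
Step 3: No records exceed the cap (max 3.87 <= cap 5), so no capping applies
Step 4: Maximum after transformation = 3.87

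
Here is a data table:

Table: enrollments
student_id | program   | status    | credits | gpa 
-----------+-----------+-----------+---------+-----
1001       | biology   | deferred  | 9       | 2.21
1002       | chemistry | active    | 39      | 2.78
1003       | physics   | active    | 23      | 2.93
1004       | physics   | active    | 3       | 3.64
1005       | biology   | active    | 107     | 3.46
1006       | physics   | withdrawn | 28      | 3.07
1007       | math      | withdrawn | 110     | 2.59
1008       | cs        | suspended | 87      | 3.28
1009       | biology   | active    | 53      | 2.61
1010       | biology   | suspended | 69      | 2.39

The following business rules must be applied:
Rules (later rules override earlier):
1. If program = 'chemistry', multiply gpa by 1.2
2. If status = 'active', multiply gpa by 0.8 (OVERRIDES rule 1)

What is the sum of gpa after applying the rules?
25.88

Step 1: Rule 2 takes priority for records with status = 'active'
  - 5 records: 15.42 × 0.8 = 12.34
Step 2: Rule 1 applies to remaining records with program = 'chemistry'
  - 0 records: 0 × 1.2 = 0.0
Step 3: Other records unchanged: 13.54
Step 4: Final sum = 12.34 + 0.0 + 13.54 = 25.88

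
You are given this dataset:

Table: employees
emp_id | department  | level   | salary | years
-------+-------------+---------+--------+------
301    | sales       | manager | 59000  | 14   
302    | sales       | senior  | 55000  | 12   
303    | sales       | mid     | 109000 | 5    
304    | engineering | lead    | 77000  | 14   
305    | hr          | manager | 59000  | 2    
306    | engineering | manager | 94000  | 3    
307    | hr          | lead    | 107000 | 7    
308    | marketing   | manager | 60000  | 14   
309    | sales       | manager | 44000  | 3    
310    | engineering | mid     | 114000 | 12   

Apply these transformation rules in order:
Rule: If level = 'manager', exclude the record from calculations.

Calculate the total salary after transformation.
462000

Step 1: Identify records where level = 'manager'
Step 2: The excluded records sum to 316000
Step 3: Original total salary = 778000
Step 4: Remaining total = 778000 - 316000 = 462000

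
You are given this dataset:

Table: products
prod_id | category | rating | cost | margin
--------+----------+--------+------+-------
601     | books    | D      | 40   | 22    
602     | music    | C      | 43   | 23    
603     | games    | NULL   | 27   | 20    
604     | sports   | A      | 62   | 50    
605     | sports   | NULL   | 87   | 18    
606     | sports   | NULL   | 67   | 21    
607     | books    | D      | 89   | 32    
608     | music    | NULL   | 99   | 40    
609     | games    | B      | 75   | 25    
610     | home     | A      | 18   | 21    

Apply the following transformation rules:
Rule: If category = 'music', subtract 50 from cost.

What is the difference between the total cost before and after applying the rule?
100

Step 1: Original sum of cost = 607
Step 2: 2 records have category = 'music'
Step 3: Each affected record changes by -50
Step 4: Total change = 2 × -50 = -100
Step 5: New sum = 607 + -100 = 507
Step 6: Difference = |507 - 607| = 100
        (Sum decreased by 100)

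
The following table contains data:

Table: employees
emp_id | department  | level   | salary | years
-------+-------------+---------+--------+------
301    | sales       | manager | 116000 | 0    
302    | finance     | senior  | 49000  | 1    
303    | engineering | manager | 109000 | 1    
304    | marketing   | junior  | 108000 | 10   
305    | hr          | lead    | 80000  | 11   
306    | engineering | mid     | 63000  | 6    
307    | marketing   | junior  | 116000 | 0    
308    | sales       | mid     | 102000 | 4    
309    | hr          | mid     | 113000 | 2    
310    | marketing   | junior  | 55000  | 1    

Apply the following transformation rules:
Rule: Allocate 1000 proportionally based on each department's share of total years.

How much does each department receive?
engineering: 194.44, finance: 27.78, hr: 361.11, marketing: 305.56, sales: 111.11

Step 1: Calculate total years = 36
Step 2: Calculate each department's proportion:
  engineering: 7/36 = 19.44% → 194.44
  finance: 1/36 = 2.78% → 27.78
  hr: 13/36 = 36.11% → 361.11
  marketing: 11/36 = 30.56% → 305.56
  sales: 4/36 = 11.11% → 111.11
Step 3: Verify: sum of allocations ≈ 1000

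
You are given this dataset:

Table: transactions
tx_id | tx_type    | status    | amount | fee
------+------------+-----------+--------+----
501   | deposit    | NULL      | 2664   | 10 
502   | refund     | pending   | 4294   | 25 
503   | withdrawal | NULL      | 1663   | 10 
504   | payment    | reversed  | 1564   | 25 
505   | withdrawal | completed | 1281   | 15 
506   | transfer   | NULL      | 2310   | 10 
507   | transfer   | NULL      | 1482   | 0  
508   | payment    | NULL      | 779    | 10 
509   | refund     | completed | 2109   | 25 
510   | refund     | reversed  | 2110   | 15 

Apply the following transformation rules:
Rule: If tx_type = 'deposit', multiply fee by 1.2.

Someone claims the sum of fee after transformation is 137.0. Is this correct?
No, the correct result is 147.0.

Step 1: Calculate the correct sum after transformation
Step 2: Apply multiplier 1.2 to records where tx_type = 'deposit'
Step 3: Correct result = 147.0
Step 4: Claimed result = 137.0
Step 5: 147.0 ≠ 137.0
Conclusion: The claimed result is incorrect. The correct answer is 147.0.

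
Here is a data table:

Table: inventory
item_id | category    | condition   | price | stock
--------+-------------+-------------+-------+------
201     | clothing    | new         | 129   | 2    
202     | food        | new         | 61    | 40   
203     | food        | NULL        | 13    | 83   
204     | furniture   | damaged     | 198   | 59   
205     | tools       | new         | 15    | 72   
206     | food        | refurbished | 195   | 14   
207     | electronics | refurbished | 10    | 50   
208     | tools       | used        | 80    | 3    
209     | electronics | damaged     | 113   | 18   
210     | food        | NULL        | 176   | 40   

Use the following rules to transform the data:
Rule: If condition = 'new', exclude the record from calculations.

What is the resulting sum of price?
785

Step 1: Identify records where condition = 'new'
Step 2: The excluded records sum to 205
Step 3: Original total price = 990
Step 4: Remaining total = 990 - 205 = 785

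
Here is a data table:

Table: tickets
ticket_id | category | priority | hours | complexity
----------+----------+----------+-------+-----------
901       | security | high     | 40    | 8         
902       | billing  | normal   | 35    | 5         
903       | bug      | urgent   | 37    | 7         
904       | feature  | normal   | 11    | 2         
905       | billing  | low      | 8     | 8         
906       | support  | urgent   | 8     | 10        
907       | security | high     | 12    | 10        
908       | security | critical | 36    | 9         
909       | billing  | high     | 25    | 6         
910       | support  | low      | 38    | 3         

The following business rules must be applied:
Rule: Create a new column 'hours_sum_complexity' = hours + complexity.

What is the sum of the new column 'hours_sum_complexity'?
318

Step 1: For each record, compute hours + complexity
Example calculations:
  40 + 8 = 48
  35 + 5 = 40
  37 + 7 = 44
  ...
Step 2: Sum all derived values
Step 3: Total = 318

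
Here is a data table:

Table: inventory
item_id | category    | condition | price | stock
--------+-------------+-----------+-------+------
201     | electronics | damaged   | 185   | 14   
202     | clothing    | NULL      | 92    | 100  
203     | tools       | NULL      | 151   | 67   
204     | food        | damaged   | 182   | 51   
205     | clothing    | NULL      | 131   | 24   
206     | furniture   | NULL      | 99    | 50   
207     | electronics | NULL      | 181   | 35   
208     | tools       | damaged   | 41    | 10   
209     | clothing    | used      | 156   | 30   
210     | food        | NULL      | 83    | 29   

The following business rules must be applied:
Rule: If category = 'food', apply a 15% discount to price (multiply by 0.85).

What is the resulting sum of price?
1261.25

Step 1: Records with category = 'food' have total price = 265
Step 2: Apply multiplier: 265 × 0.85 = 225.25
Step 3: Other records total: 1036
Step 4: Final sum = 225.25 + 1036 = 1261.25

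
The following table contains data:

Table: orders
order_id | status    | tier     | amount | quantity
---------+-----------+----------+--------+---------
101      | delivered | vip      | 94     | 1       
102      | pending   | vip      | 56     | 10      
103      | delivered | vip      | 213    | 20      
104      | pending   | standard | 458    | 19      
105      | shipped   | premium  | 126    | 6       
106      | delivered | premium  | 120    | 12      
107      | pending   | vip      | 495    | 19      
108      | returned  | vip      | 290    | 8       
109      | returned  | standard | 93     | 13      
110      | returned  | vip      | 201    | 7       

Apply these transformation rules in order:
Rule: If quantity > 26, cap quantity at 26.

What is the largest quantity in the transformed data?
20

Step 1: Original maximum quantity = 20
Step 2: Check cap of 26 against maximum
Step 3: No records exceed the cap (max 20 <= cap 26), so no capping applies
Step 4: Maximum after transformation = 20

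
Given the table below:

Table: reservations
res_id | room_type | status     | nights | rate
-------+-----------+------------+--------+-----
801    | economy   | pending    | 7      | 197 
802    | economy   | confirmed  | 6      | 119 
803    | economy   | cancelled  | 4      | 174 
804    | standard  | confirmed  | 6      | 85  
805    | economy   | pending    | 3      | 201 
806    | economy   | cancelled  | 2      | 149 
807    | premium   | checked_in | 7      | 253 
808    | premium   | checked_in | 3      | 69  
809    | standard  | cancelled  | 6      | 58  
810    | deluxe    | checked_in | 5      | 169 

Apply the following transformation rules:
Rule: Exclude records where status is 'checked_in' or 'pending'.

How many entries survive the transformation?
5

Step 1: Count records to exclude
  - 3 (checked_in) + 2 (pending) = 5 records
Step 2: Total records: 10
Step 3: Remaining = 10 - 5 = 5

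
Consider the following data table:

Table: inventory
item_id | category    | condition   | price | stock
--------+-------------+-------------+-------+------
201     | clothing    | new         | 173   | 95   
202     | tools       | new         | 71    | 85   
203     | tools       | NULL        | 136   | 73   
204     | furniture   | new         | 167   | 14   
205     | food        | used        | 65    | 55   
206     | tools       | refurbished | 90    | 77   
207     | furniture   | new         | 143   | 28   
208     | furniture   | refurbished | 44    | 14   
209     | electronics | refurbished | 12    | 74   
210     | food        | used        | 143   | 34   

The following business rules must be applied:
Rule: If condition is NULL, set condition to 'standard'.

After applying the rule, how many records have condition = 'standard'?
1

Step 1: Count records where condition IS NULL
Step 2: Found 1 records with NULL condition
Step 3: These records will have condition set to 'standard'
Step 4: Records already having condition = 'standard': 0
Step 5: Answer: 1 + 0 = 1 records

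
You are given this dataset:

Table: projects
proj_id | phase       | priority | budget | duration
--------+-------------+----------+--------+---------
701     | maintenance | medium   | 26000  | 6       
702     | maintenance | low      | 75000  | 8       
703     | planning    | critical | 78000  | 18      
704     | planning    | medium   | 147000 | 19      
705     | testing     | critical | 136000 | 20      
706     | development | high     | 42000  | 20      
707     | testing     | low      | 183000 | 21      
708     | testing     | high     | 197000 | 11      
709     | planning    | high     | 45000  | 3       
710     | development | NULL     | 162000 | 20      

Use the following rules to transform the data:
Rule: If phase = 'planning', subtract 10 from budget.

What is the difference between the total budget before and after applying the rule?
30

Step 1: Original sum of budget = 1091000
Step 2: 3 records have phase = 'planning'
Step 3: Each affected record changes by -10
Step 4: Total change = 3 × -10 = -30
Step 5: New sum = 1091000 + -30 = 1090970
Step 6: Difference = |1090970 - 1091000| = 30
        (Sum decreased by 30)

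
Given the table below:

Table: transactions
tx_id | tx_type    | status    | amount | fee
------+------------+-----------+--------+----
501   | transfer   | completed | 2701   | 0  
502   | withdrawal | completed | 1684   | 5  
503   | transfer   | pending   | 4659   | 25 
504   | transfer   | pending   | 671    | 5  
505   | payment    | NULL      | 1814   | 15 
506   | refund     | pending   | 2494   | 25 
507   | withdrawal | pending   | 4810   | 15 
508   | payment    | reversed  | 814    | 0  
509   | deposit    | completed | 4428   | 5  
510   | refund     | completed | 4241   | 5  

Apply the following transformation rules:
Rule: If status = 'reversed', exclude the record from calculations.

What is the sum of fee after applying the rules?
100

Step 1: Identify records where status = 'reversed'
Step 2: The excluded records sum to 0
Step 3: Original total fee = 100
Step 4: Remaining total = 100 - 0 = 100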